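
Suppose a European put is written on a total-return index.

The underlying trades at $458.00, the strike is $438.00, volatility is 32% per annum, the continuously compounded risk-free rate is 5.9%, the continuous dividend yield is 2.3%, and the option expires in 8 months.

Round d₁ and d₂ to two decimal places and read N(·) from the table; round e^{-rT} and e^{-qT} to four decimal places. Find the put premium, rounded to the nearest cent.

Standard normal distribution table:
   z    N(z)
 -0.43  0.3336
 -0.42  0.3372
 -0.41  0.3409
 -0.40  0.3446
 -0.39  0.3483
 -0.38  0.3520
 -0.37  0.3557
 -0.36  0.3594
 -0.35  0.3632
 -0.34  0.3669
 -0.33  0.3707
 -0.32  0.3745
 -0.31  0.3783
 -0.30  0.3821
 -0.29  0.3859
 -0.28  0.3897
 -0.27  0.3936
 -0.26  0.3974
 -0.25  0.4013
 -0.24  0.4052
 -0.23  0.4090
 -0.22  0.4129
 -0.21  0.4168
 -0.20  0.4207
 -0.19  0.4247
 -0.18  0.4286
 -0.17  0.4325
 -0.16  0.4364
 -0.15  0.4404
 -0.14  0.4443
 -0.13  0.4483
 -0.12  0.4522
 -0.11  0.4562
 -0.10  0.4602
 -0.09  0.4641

σ√T = 0.32·√0.6667 = 0.2613
ln(S/K) + (r − q + σ²/2)T = ln(458/438) + (0.059 − 0.023 + 0.32²/2)·0.6667 = 0.0447 + 0.0581 = 0.1028
d₁ = 0.1028 / 0.2613 = 0.3934 ≈ 0.39
d₂ = d₁ − σ√T = 0.3934 − 0.2613 = 0.1321 ≈ 0.13
exp(−qT) = exp(−0.023·0.6667) = 0.9848;  exp(−rT) = exp(−0.059·0.6667) = 0.9614
N(−d₂) = N(-0.13) = 0.4483;  N(−d₁) = N(-0.39) = 0.3483
P = 438·0.9614·0.4483 − 458·0.9848·0.3483 = 188.7761 − 157.0967 = 31.6794

$31.68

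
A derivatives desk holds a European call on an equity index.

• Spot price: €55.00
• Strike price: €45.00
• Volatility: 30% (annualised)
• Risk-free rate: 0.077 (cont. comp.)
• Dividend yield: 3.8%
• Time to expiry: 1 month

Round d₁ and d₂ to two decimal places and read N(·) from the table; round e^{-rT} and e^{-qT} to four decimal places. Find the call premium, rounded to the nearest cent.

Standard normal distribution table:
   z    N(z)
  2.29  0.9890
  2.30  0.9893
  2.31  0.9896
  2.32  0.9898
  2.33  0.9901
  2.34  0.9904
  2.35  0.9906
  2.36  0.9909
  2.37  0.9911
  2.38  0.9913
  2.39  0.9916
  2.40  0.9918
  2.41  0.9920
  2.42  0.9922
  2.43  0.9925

σ√T = 0.3·√0.08333 = 0.0866
d₁ = [ln(55/45) + (0.077 − 0.038 + 0.3²/2)·0.08333] / 0.0866 = [0.2007 + 0.0070] / 0.0866 = 2.3980 → 2.40
d₂ = d₁ − σ√T = 2.3980 − 0.0866 = 2.3114 → 2.31
exp(−qT) = exp(−0.038·0.08333) = 0.9968;  exp(−rT) = exp(−0.077·0.08333) = 0.9936
N(d₁) = N(2.40) = 0.9918;  N(d₂) = N(2.31) = 0.9896
C = 55·0.9968·0.9918 − 45·0.9936·0.9896 = 54.3744 − 44.2470 = 10.1274

€10.13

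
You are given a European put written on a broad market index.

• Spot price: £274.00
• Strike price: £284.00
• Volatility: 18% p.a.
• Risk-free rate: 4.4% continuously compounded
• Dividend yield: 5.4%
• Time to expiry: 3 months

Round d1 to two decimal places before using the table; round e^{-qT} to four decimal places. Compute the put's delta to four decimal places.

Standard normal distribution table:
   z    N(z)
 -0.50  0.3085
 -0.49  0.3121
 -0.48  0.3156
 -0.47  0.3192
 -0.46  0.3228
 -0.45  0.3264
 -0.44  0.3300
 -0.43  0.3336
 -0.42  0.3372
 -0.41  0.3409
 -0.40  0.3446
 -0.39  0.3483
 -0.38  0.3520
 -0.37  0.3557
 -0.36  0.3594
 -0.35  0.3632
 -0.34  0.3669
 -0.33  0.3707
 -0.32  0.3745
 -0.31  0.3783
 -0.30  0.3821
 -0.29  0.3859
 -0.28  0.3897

σ√T = 0.18 × 0.5000 = 0.0900
d₁ = [ln(274/284) + (0.044 − 0.054 + 0.18²/2)·0.25] / 0.0900 = [-0.0358 + 0.0015] / 0.0900 = -0.3811 ≈ -0.38
N(d₁) = N(-0.38) = 0.3520
Δ_put = e^(−qT)·(N(d₁) − 1) = 0.9866·(0.3520 − 1) = -0.6393

-0.6393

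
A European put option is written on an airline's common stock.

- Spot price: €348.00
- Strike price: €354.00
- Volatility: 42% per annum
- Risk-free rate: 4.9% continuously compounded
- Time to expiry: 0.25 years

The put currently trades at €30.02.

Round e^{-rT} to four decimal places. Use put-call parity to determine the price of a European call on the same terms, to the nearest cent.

exp(−rT) = exp(−0.049·0.25) = 0.9878
Put-call parity: C − P = S − K·e^(−rT) = 348 − 354·0.9878 = 348 − 349.6812 = -1.6812
C = P + (C − P) = 30.02 + (-1.6812) = 28.3388

€28.34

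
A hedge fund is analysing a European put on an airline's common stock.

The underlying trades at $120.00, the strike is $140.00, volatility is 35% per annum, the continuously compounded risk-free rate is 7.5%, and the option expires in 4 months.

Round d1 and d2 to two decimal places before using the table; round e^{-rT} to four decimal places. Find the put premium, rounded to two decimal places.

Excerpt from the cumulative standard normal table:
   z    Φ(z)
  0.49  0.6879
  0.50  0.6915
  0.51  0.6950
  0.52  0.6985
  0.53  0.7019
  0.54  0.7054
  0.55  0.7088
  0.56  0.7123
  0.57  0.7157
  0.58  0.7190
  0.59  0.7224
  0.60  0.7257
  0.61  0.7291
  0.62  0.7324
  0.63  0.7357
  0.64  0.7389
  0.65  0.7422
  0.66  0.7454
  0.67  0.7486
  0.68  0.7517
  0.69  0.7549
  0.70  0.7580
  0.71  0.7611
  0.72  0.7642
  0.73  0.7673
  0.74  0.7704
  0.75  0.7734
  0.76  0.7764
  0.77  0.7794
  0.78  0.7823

σ√T = 0.35 × 0.5774 = 0.2021
d₁ = [ln(120/140) + (0.075 + 0.35²/2)·0.3333] / 0.2021 = [-0.1542 + 0.0454] / 0.2021 = -0.5381 ⇒ -0.54
d₂ = d₁ − σ√T = -0.5381 − 0.2021 = -0.7402 ⇒ -0.74
exp(−rT) = exp(−0.075·0.3333) = 0.9753
N(−d₂) = N(0.74) = 0.7704;  N(−d₁) = N(0.54) = 0.7054
P = 140·0.9753·0.7704 − 120·0.7054 = 105.1920 − 84.6480 = 20.5440

$20.54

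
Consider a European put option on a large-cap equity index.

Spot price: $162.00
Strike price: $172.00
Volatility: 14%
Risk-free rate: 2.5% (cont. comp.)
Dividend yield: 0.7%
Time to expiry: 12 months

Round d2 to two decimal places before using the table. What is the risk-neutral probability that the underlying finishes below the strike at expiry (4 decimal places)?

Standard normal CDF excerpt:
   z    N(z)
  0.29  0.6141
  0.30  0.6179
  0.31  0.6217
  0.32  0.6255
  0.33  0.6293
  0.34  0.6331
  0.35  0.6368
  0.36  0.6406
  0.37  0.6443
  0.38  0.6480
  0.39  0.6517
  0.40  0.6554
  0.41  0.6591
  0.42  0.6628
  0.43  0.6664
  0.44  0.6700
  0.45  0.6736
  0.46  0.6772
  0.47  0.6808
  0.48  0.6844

σ√T = 0.14 × 1.0000 = 0.1400
d₁ = [ln(162/172) + (0.025 − 0.007 + 0.14²/2)·1] / 0.1400 = [-0.0599 + 0.0278] / 0.1400 = -0.2293 which rounds to -0.23
d₂ = d₁ − σ√T = -0.2293 − 0.1400 = -0.3693 which rounds to -0.37
Risk-neutral Pr[S_T < K] = N(−d₂) = N(0.37) = 0.6443

0.6443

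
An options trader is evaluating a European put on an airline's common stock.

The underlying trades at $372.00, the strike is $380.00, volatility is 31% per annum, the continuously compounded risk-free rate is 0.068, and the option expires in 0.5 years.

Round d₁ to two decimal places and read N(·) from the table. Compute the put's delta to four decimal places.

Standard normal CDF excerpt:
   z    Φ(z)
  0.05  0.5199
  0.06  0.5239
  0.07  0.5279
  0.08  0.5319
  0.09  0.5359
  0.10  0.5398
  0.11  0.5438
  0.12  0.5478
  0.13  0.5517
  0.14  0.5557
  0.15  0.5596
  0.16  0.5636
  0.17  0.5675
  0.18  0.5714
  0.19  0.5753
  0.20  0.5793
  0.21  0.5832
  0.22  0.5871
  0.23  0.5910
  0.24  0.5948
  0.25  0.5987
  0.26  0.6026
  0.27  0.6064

T = 0.5;  σ√T = 0.2192
ln(S/K) + (r + σ²/2)T = ln(372/380) + (0.068 + 0.31²/2)·0.5 = -0.0213 + 0.0580 = 0.0367
d₁ = 0.0367 / 0.2192 = 0.1676 which rounds to 0.17
N(d₁) = N(0.17) = 0.5675
Δ_put = N(d₁) − 1 = 0.5675 − 1 = -0.4325

-0.4325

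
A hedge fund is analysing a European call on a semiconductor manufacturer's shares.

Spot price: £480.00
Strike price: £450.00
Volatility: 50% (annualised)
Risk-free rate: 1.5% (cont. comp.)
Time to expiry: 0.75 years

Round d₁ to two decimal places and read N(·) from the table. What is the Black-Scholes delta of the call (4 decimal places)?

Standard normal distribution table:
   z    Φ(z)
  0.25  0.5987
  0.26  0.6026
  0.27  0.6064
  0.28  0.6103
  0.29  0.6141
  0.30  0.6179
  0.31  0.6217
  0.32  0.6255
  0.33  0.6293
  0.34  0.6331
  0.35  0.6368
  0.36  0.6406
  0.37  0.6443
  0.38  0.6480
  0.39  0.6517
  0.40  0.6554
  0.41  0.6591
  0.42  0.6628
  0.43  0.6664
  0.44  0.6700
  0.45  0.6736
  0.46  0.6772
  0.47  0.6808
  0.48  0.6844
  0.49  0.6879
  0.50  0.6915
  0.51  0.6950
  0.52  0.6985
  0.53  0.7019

0.6517

σ√T = 0.5 × 0.8660 = 0.4330
d₁ = [ln(480/450) + (0.015 + 0.5²/2)·0.75] / 0.4330 = [0.0645 + 0.1050] / 0.4330 = 0.3915 → 0.39
N(d₁) = N(0.39) = 0.6517
Δ_call = N(d₁) = 0.6517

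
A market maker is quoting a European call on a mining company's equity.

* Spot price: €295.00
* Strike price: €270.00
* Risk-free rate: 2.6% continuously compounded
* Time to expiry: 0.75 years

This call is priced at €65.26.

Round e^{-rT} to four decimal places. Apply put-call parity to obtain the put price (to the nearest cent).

exp(−rT) = exp(−0.026·0.75) = 0.9807
Put-call parity: C − P = S − K·e^(−rT) = 295 − 270·0.9807 = 295 − 264.7890 = 30.2110
P = C − (C − P) = 65.26 − (30.2110) = 35.0490

€35.05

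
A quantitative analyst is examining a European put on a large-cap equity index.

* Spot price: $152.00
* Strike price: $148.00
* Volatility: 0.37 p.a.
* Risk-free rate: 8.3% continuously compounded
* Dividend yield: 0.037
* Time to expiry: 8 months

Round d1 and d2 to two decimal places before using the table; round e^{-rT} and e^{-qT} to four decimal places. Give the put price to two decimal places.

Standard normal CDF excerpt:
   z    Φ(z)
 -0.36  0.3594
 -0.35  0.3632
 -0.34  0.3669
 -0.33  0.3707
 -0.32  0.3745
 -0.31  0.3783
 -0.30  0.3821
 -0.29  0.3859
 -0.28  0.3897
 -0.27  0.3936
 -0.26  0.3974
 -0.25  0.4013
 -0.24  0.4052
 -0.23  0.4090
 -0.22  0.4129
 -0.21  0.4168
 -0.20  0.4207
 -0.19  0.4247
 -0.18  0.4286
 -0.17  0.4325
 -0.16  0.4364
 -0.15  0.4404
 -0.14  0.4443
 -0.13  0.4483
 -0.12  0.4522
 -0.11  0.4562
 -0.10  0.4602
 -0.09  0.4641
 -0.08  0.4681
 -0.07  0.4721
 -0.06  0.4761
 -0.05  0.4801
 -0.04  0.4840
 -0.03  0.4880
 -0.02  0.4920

σ√T = 0.37 × 0.8165 = 0.3021
d₁ = [ln(152/148) + (0.083 − 0.037 + ½·0.37²)·0.6667] / (σ√T) = (0.0267 + 0.0763) / 0.3021 = 0.3408 ⇒ 0.34
d₂ = 0.3408 − 0.3021 = 0.0387 ⇒ 0.04
exp(−qT) = exp(−0.037·0.6667) = 0.9756;  exp(−rT) = exp(−0.083·0.6667) = 0.9462
N(−d₂) = N(-0.04) = 0.4840;  N(−d₁) = N(-0.34) = 0.3669
P = 148·0.9462·0.4840 − 152·0.9756·0.3669 = 67.7782 − 54.4080 = 13.3702

$13.37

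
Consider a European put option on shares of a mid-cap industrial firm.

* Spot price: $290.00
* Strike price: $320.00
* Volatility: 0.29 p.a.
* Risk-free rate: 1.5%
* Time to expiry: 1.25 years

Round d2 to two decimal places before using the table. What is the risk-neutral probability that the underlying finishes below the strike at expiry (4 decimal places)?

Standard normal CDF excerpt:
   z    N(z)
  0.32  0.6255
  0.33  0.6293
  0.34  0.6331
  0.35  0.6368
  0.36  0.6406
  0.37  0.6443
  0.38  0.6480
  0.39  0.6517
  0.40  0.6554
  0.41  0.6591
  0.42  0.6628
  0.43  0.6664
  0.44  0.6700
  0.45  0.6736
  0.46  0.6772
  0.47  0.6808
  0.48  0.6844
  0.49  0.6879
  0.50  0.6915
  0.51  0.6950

σ√T = 0.29 × 1.1180 = 0.3242
d₁ = [ln(290/320) + (0.015 + ½·0.29²)·1.25] / (σ√T) = (-0.0984 + 0.0713) / 0.3242 = -0.0837 ⇒ -0.08
d₂ = -0.0837 − 0.3242 = -0.4079 ⇒ -0.41
Risk-neutral Pr[S_T < K] = N(−d₂) = N(0.41) = 0.6591

0.6591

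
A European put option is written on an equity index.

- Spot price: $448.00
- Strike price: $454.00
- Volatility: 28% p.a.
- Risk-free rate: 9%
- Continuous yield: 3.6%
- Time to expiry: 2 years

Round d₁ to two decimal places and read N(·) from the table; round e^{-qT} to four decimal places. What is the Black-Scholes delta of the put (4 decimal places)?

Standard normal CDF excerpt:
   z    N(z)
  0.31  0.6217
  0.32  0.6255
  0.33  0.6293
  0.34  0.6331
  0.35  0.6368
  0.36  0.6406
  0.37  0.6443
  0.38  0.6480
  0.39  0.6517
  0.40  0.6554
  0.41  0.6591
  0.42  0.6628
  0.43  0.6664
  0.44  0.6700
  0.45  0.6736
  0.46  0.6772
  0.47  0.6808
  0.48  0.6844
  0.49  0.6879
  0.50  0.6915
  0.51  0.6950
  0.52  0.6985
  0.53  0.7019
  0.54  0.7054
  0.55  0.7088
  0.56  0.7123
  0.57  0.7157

-0.3071

σ√T = 0.28·√2 = 0.3960
ln(S/K) + (r − q + σ²/2)T = ln(448/454) + (0.09 − 0.036 + 0.28²/2)·2 = -0.0133 + 0.1864 = 0.1731
d₁ = 0.1731 / 0.3960 = 0.4371 ⇒ 0.44
N(d₁) = N(0.44) = 0.6700
Δ_put = e^(−qT)·(N(d₁) − 1) = 0.9305·(0.6700 − 1) = -0.3071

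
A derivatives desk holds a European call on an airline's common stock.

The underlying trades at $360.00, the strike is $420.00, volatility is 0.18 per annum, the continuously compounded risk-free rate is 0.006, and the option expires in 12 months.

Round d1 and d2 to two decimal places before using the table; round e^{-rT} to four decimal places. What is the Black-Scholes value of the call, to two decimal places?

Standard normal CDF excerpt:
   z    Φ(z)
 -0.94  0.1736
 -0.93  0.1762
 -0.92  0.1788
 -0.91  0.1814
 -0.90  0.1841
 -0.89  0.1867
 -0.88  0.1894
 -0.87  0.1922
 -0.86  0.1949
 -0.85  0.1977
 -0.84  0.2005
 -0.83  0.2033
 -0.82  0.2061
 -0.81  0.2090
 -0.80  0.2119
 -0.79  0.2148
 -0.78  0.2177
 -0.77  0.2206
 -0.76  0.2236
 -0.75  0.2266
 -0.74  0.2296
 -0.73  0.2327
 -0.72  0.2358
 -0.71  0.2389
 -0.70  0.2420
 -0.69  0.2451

T = 1;  σ√T = 0.1800
d₁ = [ln(360/420) + (0.006 + 0.18²/2)·1] / 0.1800 = [-0.1542 + 0.0222] / 0.1800 = -0.7331 → -0.73
d₂ = d₁ − σ√T = -0.7331 − 0.1800 = -0.9131 → -0.91
exp(−rT) = exp(−0.006·1) = 0.9940
N(d₁) = N(-0.73) = 0.2327;  N(d₂) = N(-0.91) = 0.1814
C = 360·0.2327 − 420·0.9940·0.1814 = 83.7720 − 75.7309 = 8.0411

$8.04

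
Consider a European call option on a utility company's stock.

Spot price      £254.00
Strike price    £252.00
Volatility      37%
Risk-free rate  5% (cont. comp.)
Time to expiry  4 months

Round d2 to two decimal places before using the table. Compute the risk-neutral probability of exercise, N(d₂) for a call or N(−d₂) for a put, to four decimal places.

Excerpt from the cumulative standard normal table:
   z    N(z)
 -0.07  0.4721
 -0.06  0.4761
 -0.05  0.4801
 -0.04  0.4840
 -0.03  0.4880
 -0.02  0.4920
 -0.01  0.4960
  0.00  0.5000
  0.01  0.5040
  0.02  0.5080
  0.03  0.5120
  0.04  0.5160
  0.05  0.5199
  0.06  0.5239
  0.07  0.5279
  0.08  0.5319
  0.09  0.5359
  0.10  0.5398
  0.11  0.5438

T = 0.3333;  σ√T = 0.2136
d₁ = [ln(254/252) + (0.05 + 0.37²/2)·0.3333] / 0.2136 = [0.0079 + 0.0395] / 0.2136 = 0.2218 which rounds to 0.22
d₂ = d₁ − σ√T = 0.2218 − 0.2136 = 0.0082 which rounds to 0.01
Risk-neutral Pr[S_T > K] = N(d₂) = N(0.01) = 0.5040

0.5040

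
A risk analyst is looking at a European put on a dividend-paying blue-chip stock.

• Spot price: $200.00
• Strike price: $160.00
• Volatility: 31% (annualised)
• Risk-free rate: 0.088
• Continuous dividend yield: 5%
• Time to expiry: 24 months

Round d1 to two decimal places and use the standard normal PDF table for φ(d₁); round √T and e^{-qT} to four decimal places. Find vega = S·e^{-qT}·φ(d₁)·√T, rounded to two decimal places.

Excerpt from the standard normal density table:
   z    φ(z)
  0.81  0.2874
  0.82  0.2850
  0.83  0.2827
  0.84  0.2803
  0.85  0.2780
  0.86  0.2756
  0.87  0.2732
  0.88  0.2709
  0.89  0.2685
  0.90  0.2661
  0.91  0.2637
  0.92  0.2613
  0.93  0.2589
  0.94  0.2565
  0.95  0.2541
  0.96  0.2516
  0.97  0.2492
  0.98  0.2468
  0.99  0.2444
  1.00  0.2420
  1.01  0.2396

68.10

σ√T = 0.31·√2 = 0.4384
ln(S/K) + (r − q + σ²/2)T = ln(200/160) + (0.088 − 0.05 + 0.31²/2)·2 = 0.2231 + 0.1721 = 0.3952
d₁ = 0.3952 / 0.4384 = 0.9015 ⇒ 0.90
√T = √2 = 1.4142
φ(d₁) = φ(0.90) = 0.2661
e^(−qT) = e^(−0.05·2) = 0.9048
vega = S·e^(−qT)·φ(d₁)·√T = 200·0.9048·0.2661·1.4142 = 68.0986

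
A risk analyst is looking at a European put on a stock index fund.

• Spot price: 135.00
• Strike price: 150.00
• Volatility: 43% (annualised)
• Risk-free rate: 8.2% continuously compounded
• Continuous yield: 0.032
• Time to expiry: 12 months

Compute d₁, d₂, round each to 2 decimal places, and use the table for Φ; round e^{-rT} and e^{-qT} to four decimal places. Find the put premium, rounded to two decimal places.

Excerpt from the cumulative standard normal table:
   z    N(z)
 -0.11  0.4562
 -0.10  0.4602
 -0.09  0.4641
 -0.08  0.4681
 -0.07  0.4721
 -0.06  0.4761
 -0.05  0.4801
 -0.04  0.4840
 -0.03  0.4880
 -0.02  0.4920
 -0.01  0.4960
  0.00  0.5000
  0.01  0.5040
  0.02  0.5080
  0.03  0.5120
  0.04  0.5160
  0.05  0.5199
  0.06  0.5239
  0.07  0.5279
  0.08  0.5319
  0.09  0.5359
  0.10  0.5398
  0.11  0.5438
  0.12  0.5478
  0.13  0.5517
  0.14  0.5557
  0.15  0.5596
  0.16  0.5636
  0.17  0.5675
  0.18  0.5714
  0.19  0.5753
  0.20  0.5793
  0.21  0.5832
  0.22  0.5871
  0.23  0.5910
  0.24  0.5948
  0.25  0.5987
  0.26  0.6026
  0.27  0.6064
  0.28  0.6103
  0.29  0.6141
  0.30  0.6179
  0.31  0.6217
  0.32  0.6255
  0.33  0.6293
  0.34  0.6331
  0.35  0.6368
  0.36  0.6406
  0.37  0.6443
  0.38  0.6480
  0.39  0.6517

T = 1;  σ√T = 0.4300
d₁ = [ln(135/150) + (0.082 − 0.032 + 0.43²/2)·1] / 0.4300 = [-0.1054 + 0.1424] / 0.4300 = 0.0863 which rounds to 0.09
d₂ = d₁ − σ√T = 0.0863 − 0.4300 = -0.3437 which rounds to -0.34
exp(−qT) = exp(−0.032·1) = 0.9685;  exp(−rT) = exp(−0.082·1) = 0.9213
N(−d₂) = N(0.34) = 0.6331;  N(−d₁) = N(-0.09) = 0.4641
P = 150·0.9213·0.6331 − 135·0.9685·0.4641 = 87.4913 − 60.6799 = 26.8113

26.81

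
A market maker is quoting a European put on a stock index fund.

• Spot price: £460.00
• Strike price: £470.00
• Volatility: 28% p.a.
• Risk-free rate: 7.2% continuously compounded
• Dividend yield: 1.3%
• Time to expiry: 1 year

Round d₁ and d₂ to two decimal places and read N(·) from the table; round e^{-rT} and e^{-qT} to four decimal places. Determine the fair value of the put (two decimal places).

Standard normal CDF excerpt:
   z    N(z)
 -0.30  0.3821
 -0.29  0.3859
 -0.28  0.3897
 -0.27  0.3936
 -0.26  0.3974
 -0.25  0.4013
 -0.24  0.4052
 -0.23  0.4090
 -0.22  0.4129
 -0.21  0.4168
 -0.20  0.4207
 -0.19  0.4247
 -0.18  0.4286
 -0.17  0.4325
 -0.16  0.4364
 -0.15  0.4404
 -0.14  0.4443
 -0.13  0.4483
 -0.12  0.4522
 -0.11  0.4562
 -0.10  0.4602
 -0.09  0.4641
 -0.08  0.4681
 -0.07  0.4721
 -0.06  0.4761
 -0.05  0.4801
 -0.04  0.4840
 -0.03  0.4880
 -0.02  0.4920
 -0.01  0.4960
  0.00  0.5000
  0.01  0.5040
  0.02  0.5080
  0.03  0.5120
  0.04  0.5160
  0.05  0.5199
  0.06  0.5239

£41.70

T = 1;  σ√T = 0.2800
d₁ = [ln(460/470) + (0.072 − 0.013 + 0.28²/2)·1] / 0.2800 = [-0.0215 + 0.0982] / 0.2800 = 0.2739 ≈ 0.27
d₂ = d₁ − σ√T = 0.2739 − 0.2800 = -0.0061 ≈ -0.01
exp(−qT) = exp(−0.013·1) = 0.9871;  exp(−rT) = exp(−0.072·1) = 0.9305
N(−d₂) = N(0.01) = 0.5040;  N(−d₁) = N(-0.27) = 0.3936
P = 470·0.9305·0.5040 − 460·0.9871·0.3936 = 220.4168 − 178.7204 = 41.6965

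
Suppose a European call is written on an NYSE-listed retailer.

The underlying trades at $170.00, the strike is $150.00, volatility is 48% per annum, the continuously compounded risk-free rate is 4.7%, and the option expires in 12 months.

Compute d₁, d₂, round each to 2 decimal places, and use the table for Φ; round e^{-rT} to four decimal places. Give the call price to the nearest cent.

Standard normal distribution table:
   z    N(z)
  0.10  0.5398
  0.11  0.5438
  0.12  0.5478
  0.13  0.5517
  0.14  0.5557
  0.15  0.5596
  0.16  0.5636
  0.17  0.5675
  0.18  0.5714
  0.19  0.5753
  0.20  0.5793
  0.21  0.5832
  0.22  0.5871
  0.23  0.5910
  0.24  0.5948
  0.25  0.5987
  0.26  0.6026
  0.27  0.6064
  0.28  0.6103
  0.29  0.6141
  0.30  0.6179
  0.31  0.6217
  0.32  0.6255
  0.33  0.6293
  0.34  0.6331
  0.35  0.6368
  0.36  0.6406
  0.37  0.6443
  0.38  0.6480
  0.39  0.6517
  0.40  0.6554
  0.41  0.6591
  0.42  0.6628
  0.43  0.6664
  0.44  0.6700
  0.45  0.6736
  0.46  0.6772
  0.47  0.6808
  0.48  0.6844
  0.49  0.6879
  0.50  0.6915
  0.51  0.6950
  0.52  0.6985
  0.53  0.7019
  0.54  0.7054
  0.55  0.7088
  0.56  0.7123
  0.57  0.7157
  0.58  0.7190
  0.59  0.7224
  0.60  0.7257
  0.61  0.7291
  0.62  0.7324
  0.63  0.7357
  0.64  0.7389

σ√T = 0.48·√1 = 0.4800
d₁ = [ln(170/150) + (0.047 + 0.48²/2)·1] / 0.4800 = [0.1252 + 0.1622] / 0.4800 = 0.5987 which rounds to 0.60
d₂ = d₁ − σ√T = 0.5987 − 0.4800 = 0.1187 which rounds to 0.12
e^(−rT) = e^(−0.047·1) = 0.9541
N(d₁) = N(0.60) = 0.7257;  N(d₂) = N(0.12) = 0.5478
C = 170·0.7257 − 150·0.9541·0.5478 = 123.3690 − 78.3984 = 44.9706

$44.97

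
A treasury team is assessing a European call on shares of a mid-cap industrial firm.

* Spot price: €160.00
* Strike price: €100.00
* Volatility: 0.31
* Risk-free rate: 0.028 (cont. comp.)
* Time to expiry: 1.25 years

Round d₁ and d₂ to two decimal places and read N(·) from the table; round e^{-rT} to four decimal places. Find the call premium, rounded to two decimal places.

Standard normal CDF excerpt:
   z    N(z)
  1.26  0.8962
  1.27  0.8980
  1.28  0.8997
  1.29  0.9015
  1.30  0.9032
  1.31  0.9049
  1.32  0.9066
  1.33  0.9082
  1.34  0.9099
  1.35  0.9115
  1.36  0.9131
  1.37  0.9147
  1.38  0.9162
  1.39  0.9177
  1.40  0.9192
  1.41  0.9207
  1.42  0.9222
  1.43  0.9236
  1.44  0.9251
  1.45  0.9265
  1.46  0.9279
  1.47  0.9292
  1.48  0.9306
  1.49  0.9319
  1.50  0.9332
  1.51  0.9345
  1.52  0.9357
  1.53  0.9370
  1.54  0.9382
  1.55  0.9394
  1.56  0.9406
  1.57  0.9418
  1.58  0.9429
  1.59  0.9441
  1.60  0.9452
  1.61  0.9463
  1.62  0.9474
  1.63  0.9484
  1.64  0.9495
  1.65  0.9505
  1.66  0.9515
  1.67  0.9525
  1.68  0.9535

σ√T = 0.31 × 1.1180 = 0.3466
ln(S/K) + (r + σ²/2)T = ln(160/100) + (0.028 + 0.31²/2)·1.25 = 0.4700 + 0.0951 = 0.5651
d₁ = 0.5651 / 0.3466 = 1.6304 which rounds to 1.63
d₂ = d₁ − σ√T = 1.6304 − 0.3466 = 1.2838 which rounds to 1.28
e^(−rT) = e^(−0.028·1.25) = 0.9656
C = 160·N(1.63) − 100·0.9656·N(1.28) = 160·0.9484 − 100·0.9656·0.8997 = 151.7440 − 86.8750 = 64.8690

€64.87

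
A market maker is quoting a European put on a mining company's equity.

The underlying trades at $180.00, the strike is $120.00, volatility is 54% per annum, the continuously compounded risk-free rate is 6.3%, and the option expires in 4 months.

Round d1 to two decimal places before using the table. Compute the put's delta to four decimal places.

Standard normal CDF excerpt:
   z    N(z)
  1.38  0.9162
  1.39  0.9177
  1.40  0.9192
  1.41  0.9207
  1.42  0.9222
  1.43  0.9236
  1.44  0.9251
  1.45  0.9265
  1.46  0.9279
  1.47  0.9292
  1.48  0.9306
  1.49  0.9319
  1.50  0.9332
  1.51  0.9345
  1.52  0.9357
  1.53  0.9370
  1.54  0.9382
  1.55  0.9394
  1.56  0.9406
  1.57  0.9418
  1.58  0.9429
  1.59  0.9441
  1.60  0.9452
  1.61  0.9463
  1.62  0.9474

T = 0.3333;  σ√T = 0.3118
d₁ = [ln(180/120) + (0.063 + ½·0.54²)·0.3333] / (σ√T) = (0.4055 + 0.0696) / 0.3118 = 1.5238 ⇒ 1.52
N(d₁) = N(1.52) = 0.9357
Δ_put = N(d₁) − 1 = 0.9357 − 1 = -0.0643

-0.0643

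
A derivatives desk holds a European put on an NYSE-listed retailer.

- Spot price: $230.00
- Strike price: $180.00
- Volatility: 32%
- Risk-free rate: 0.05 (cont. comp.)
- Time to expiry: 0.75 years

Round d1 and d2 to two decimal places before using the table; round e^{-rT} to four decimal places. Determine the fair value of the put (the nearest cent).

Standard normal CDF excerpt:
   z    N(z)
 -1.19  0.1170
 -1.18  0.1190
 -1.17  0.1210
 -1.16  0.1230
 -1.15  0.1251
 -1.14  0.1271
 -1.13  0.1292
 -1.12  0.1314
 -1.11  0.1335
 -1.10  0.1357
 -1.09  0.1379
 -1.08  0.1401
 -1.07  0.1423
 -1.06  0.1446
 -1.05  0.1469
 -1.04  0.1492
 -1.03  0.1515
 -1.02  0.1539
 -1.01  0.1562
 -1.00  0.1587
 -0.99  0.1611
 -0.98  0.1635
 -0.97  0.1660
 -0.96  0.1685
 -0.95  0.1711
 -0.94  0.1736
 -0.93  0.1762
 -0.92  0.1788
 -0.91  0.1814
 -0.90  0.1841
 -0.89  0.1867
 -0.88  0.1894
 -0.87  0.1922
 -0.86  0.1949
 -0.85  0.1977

$4.55

σ√T = 0.32·√0.75 = 0.2771
d₁ = [ln(230/180) + (0.05 + 0.32²/2)·0.75] / 0.2771 = [0.2451 + 0.0759] / 0.2771 = 1.1584 ⇒ 1.16
d₂ = d₁ − σ√T = 1.1584 − 0.2771 = 0.8813 ⇒ 0.88
e^(−rT) = e^(−0.05·0.75) = 0.9632
N(−d₂) = N(-0.88) = 0.1894;  N(−d₁) = N(-1.16) = 0.1230
P = 180·0.9632·0.1894 − 230·0.1230 = 32.8374 − 28.2900 = 4.5474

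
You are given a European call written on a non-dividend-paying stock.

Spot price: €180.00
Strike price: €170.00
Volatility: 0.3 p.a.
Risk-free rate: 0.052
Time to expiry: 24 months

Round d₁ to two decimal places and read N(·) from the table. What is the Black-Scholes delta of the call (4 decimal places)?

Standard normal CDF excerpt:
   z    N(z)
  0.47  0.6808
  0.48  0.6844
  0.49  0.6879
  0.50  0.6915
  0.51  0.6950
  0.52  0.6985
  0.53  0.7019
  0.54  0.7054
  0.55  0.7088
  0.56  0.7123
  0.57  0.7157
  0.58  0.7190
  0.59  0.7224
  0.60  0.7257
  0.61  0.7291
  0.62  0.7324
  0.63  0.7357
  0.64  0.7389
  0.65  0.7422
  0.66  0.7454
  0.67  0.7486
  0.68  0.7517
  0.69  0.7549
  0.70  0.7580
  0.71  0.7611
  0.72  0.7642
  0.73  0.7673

0.7224

σ√T = 0.3·√2 = 0.4243
d₁ = [ln(180/170) + (0.052 + 0.3²/2)·2] / 0.4243 = [0.0572 + 0.1940] / 0.4243 = 0.5920 → 0.59
N(d₁) = N(0.59) = 0.7224
Δ_call = N(d₁) = 0.7224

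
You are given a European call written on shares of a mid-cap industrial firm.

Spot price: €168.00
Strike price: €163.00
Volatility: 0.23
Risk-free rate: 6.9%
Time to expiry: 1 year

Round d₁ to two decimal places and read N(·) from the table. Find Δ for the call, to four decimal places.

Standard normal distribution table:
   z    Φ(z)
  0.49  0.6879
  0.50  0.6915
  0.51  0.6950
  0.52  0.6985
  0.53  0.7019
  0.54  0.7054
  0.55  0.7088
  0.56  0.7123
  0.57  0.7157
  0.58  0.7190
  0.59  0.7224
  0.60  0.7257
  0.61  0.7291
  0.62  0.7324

0.7088

T = 1;  σ√T = 0.2300
d₁ = [ln(168/163) + (0.069 + 0.23²/2)·1] / 0.2300 = [0.0302 + 0.0955] / 0.2300 = 0.5464 ≈ 0.55
N(d₁) = N(0.55) = 0.7088
Δ_call = N(d₁) = 0.7088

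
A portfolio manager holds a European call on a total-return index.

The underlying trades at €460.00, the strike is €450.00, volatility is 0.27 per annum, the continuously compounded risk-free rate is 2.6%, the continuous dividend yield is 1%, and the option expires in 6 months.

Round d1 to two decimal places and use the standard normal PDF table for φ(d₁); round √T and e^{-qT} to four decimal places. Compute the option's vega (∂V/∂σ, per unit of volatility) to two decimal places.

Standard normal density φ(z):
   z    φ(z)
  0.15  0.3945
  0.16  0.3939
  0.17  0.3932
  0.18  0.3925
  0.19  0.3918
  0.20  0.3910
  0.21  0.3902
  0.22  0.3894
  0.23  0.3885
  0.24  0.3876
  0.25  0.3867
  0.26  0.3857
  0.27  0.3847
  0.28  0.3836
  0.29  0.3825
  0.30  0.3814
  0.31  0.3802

σ√T = 0.27 × 0.7071 = 0.1909
ln(S/K) + (r − q + σ²/2)T = ln(460/450) + (0.026 − 0.01 + 0.27²/2)·0.5 = 0.0220 + 0.0262 = 0.0482
d₁ = 0.0482 / 0.1909 = 0.2525 which rounds to 0.25
√T = √0.5 = 0.7071
φ(d₁) = φ(0.25) = 0.3867
exp(−qT) = exp(−0.01·0.5) = 0.9950
vega = S·exp(−qT)·φ(d₁)·√T = 460·0.9950·0.3867·0.7071 = 125.1515
(The put has the same vega.)

125.15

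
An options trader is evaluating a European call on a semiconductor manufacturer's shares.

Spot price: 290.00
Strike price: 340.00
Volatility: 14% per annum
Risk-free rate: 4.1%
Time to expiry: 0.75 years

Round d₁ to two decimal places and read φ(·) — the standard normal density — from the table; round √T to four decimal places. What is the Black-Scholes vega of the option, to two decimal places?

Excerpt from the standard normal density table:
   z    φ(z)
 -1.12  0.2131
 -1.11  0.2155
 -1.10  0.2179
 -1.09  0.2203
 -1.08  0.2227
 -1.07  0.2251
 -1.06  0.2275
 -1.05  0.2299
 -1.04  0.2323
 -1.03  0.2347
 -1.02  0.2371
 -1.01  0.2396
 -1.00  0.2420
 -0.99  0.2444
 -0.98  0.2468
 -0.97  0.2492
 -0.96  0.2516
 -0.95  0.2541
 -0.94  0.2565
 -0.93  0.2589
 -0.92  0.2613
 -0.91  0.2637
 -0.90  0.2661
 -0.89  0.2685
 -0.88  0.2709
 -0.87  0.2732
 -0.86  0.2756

σ√T = 0.14·√0.75 = 0.1212
ln(S/K) + (r + σ²/2)T = ln(290/340) + (0.041 + 0.14²/2)·0.75 = -0.1591 + 0.0381 = -0.1210
d₁ = -0.1210 / 0.1212 = -0.9977 which rounds to -1.00
√T = √0.75 = 0.8660
φ(d₁) = φ(-1.00) = 0.2420
vega = S·φ(d₁)·√T = 290·0.2420·0.8660 = 60.7759
(Call and put vega coincide under Black-Scholes.)

60.78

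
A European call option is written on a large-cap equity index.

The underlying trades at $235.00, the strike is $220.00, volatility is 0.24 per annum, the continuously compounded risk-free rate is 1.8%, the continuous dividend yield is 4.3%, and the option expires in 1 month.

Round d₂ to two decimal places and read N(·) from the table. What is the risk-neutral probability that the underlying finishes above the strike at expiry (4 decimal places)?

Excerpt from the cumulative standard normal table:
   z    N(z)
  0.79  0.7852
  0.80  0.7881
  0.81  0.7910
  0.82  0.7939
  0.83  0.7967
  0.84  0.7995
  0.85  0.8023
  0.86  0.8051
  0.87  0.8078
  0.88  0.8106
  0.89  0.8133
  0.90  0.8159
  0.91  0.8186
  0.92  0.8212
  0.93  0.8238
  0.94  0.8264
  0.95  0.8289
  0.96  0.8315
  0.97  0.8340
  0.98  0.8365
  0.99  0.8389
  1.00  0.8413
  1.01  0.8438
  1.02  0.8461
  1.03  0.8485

0.8133

T = 0.08333;  σ√T = 0.0693
d₁ = [ln(235/220) + (0.018 − 0.043 + 0.24²/2)·0.08333] / 0.0693 = [0.0660 + 0.0003] / 0.0693 = 0.9566 ≈ 0.96
d₂ = d₁ − σ√T = 0.9566 − 0.0693 = 0.8873 ≈ 0.89
Pr(exercise) under Q = N(d₂) = 0.8133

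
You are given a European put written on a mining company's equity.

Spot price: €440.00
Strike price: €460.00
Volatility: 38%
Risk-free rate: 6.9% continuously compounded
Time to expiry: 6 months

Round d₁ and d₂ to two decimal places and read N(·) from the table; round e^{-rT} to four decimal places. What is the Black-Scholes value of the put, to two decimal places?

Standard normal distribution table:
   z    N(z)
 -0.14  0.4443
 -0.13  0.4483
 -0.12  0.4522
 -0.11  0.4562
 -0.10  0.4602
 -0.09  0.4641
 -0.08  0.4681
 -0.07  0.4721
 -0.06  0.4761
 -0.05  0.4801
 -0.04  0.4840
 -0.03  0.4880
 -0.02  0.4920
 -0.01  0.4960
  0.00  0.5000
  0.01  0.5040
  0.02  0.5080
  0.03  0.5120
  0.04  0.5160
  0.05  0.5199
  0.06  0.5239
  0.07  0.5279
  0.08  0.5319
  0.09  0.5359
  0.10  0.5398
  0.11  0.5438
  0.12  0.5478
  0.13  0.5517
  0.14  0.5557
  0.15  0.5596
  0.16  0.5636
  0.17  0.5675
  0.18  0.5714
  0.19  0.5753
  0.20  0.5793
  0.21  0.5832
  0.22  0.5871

€49.71

σ√T = 0.38 × 0.7071 = 0.2687
d₁ = [ln(440/460) + (0.069 + ½·0.38²)·0.5] / (σ√T) = (-0.0445 + 0.0706) / 0.2687 = 0.0973 which rounds to 0.10
d₂ = 0.0973 − 0.2687 = -0.1714 which rounds to -0.17
exp(−rT) = exp(−0.069·0.5) = 0.9661
N(−d₂) = N(0.17) = 0.5675;  N(−d₁) = N(-0.10) = 0.4602
P = 460·0.9661·0.5675 − 440·0.4602 = 252.2004 − 202.4880 = 49.7124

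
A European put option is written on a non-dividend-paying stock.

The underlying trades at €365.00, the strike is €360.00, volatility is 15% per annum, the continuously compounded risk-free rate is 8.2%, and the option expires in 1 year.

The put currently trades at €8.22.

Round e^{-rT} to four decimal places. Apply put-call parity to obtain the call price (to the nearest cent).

€41.55

exp(−rT) = exp(−0.082·1) = 0.9213
Put-call parity: C − P = S − K·e^(−rT) = 365 − 360·0.9213 = 365 − 331.6680 = 33.3320
C = P + (C − P) = 8.22 + (33.3320) = 41.5520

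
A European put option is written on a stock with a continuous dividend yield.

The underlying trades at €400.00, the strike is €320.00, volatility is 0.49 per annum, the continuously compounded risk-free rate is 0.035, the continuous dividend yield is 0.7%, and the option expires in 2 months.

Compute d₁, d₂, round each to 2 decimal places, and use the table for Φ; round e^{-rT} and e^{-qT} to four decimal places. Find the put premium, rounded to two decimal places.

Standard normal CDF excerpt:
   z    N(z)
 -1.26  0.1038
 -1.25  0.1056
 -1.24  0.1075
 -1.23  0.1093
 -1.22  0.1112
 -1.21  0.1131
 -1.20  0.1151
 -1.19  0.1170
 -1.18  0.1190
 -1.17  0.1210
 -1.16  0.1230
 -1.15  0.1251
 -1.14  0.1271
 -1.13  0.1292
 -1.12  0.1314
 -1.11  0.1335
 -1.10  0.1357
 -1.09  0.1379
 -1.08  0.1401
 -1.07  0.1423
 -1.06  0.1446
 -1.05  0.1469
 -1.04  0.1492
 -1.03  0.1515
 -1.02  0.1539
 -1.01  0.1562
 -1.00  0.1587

€4.52

σ√T = 0.49·√0.1667 = 0.2000
d₁ = [ln(400/320) + (0.035 − 0.007 + 0.49²/2)·0.1667] / 0.2000 = [0.2231 + 0.0247] / 0.2000 = 1.2388 → 1.24
d₂ = d₁ − σ√T = 1.2388 − 0.2000 = 1.0388 → 1.04
exp(−qT) = exp(−0.007·0.1667) = 0.9988;  exp(−rT) = exp(−0.035·0.1667) = 0.9942
P = 320·0.9942·N(-1.04) − 400·0.9988·N(-1.24) = 320·0.9942·0.1492 − 400·0.9988·0.1075 = 47.4671 − 42.9484 = 4.5187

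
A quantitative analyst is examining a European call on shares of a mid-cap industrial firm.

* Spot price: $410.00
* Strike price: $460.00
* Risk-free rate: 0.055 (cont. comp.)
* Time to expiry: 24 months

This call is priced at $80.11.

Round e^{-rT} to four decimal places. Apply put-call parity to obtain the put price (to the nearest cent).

$82.18

exp(−rT) = exp(−0.055·2) = 0.8958
Put-call parity: C − P = S − K·e^(−rT) = 410 − 460·0.8958 = 410 − 412.0680 = -2.0680
P = C − (C − P) = 80.11 − (-2.0680) = 82.1780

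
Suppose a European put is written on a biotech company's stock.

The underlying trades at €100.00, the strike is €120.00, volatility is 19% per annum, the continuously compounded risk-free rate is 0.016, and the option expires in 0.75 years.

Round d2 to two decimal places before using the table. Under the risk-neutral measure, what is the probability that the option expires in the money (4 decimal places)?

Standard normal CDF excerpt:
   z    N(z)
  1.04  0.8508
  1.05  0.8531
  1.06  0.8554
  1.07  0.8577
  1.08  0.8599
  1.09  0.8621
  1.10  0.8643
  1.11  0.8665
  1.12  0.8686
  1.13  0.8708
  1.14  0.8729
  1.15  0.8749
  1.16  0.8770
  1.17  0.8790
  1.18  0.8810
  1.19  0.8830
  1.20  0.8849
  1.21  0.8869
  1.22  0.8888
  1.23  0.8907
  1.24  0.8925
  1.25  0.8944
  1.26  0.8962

0.8686

T = 0.75;  σ√T = 0.1645
d₁ = [ln(100/120) + (0.016 + 0.19²/2)·0.75] / 0.1645 = [-0.1823 + 0.0255] / 0.1645 = -0.9528 → -0.95
d₂ = d₁ − σ√T = -0.9528 − 0.1645 = -1.1174 → -1.12
Risk-neutral Pr[S_T < K] = N(−d₂) = N(1.12) = 0.8686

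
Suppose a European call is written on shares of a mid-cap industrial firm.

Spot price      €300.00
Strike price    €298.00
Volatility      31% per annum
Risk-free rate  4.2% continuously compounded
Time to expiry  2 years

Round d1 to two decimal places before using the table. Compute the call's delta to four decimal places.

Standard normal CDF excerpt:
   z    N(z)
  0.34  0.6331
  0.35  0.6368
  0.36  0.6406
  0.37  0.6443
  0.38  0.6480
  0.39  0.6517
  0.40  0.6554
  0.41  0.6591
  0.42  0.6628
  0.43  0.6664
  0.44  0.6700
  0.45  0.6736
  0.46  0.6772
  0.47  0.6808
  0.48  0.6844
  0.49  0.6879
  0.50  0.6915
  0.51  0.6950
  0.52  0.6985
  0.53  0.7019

σ√T = 0.31 × 1.4142 = 0.4384
d₁ = [ln(300/298) + (0.042 + 0.31²/2)·2] / 0.4384 = [0.0067 + 0.1801] / 0.4384 = 0.4261 ⇒ 0.43
N(d₁) = N(0.43) = 0.6664
Δ_call = N(d₁) = 0.6664

0.6664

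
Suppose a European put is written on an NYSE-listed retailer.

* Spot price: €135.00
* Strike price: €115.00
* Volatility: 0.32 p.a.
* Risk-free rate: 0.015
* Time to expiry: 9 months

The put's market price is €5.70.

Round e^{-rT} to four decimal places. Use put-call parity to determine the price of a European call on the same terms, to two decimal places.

€26.99

exp(−rT) = exp(−0.015·0.75) = 0.9888
Put-call parity: C − P = S − K·e^(−rT) = 135 − 115·0.9888 = 135 − 113.7120 = 21.2880
C = P + (C − P) = 5.70 + (21.2880) = 26.9880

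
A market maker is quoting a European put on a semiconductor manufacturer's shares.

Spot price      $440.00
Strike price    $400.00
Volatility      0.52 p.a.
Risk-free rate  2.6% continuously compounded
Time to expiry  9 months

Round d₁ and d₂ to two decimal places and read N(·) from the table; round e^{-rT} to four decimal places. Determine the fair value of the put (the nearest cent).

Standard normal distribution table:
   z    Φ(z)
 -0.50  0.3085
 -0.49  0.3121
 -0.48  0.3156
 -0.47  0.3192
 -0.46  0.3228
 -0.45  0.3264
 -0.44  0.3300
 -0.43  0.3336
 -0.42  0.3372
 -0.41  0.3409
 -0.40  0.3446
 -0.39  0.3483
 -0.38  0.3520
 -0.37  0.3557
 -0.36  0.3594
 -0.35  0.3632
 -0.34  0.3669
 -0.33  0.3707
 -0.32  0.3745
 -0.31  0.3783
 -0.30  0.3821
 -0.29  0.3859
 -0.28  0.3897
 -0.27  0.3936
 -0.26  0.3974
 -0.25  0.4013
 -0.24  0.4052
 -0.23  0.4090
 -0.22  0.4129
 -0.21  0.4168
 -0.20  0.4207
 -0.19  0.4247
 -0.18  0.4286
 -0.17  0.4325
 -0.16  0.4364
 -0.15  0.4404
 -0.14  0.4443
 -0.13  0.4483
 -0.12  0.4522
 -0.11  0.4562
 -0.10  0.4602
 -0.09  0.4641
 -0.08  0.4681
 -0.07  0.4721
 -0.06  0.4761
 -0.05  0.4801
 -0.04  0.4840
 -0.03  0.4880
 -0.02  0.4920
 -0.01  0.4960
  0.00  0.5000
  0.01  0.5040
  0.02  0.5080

T = 0.75;  σ√T = 0.4503
d₁ = [ln(440/400) + (0.026 + 0.52²/2)·0.75] / 0.4503 = [0.0953 + 0.1209] / 0.4503 = 0.4801 which rounds to 0.48
d₂ = d₁ − σ√T = 0.4801 − 0.4503 = 0.0298 which rounds to 0.03
e^(−rT) = e^(−0.026·0.75) = 0.9807
N(−d₂) = N(-0.03) = 0.4880;  N(−d₁) = N(-0.48) = 0.3156
P = 400·0.9807·0.4880 − 440·0.3156 = 191.4326 − 138.8640 = 52.5686

$52.57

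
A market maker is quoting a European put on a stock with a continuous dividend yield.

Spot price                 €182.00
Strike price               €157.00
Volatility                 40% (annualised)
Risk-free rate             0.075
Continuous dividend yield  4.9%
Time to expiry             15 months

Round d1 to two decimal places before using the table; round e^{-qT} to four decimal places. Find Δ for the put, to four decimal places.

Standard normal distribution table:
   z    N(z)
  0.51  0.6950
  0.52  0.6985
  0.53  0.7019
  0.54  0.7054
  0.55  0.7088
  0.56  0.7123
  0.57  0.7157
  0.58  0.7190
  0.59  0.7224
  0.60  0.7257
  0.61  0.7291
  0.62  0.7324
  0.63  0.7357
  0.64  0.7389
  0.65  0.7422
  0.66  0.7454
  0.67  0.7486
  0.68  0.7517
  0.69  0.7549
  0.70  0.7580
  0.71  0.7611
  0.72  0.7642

-0.2486

σ√T = 0.4 × 1.1180 = 0.4472
d₁ = [ln(182/157) + (0.075 − 0.049 + 0.4²/2)·1.25] / 0.4472 = [0.1478 + 0.1325] / 0.4472 = 0.6267 which rounds to 0.63
N(d₁) = N(0.63) = 0.7357
Δ_put = e^(−qT)·(N(d₁) − 1) = 0.9406·(0.7357 − 1) = -0.2486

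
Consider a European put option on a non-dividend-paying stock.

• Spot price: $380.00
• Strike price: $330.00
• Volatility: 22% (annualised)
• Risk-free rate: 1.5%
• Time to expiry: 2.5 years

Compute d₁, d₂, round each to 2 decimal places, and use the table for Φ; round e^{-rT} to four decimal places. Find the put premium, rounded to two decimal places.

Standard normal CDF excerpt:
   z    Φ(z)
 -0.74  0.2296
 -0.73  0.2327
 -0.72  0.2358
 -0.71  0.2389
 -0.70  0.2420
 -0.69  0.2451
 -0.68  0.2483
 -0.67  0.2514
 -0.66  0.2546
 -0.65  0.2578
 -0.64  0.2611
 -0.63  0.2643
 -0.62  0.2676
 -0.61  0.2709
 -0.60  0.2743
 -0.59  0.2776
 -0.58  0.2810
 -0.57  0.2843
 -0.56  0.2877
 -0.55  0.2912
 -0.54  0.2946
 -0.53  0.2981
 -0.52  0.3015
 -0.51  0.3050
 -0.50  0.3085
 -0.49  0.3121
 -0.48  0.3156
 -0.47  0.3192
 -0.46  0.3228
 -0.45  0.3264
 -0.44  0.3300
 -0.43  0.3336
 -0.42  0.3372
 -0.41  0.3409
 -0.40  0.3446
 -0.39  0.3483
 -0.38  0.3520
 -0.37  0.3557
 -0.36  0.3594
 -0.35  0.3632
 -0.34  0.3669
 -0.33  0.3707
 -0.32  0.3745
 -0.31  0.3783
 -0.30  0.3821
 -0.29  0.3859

σ√T = 0.22 × 1.5811 = 0.3479
d₁ = [ln(380/330) + (0.015 + 0.22²/2)·2.5] / 0.3479 = [0.1411 + 0.0980] / 0.3479 = 0.6873 → 0.69
d₂ = d₁ − σ√T = 0.6873 − 0.3479 = 0.3395 → 0.34
exp(−rT) = exp(−0.015·2.5) = 0.9632
N(−d₂) = N(-0.34) = 0.3669;  N(−d₁) = N(-0.69) = 0.2451
P = 330·0.9632·0.3669 − 380·0.2451 = 116.6214 − 93.1380 = 23.4834

$23.48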